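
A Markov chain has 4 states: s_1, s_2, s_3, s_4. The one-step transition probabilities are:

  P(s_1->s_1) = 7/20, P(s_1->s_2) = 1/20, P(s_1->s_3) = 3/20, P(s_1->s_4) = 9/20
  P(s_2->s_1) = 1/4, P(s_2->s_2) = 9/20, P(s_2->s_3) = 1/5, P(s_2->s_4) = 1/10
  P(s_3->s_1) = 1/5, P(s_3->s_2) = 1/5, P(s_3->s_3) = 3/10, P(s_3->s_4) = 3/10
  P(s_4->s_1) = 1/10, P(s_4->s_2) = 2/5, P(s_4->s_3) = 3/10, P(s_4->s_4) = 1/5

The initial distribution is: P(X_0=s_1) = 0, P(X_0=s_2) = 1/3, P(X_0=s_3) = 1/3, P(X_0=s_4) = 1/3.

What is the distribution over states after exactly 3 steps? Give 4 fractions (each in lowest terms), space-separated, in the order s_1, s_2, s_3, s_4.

Propagating the distribution step by step (d_{t+1} = d_t * P):
d_0 = (s_1=0, s_2=1/3, s_3=1/3, s_4=1/3)
  d_1[s_1] = 0*7/20 + 1/3*1/4 + 1/3*1/5 + 1/3*1/10 = 11/60
  d_1[s_2] = 0*1/20 + 1/3*9/20 + 1/3*1/5 + 1/3*2/5 = 7/20
  d_1[s_3] = 0*3/20 + 1/3*1/5 + 1/3*3/10 + 1/3*3/10 = 4/15
  d_1[s_4] = 0*9/20 + 1/3*1/10 + 1/3*3/10 + 1/3*1/5 = 1/5
d_1 = (s_1=11/60, s_2=7/20, s_3=4/15, s_4=1/5)
  d_2[s_1] = 11/60*7/20 + 7/20*1/4 + 4/15*1/5 + 1/5*1/10 = 9/40
  d_2[s_2] = 11/60*1/20 + 7/20*9/20 + 4/15*1/5 + 1/5*2/5 = 3/10
  d_2[s_3] = 11/60*3/20 + 7/20*1/5 + 4/15*3/10 + 1/5*3/10 = 19/80
  d_2[s_4] = 11/60*9/20 + 7/20*1/10 + 4/15*3/10 + 1/5*1/5 = 19/80
d_2 = (s_1=9/40, s_2=3/10, s_3=19/80, s_4=19/80)
  d_3[s_1] = 9/40*7/20 + 3/10*1/4 + 19/80*1/5 + 19/80*1/10 = 9/40
  d_3[s_2] = 9/40*1/20 + 3/10*9/20 + 19/80*1/5 + 19/80*2/5 = 231/800
  d_3[s_3] = 9/40*3/20 + 3/10*1/5 + 19/80*3/10 + 19/80*3/10 = 189/800
  d_3[s_4] = 9/40*9/20 + 3/10*1/10 + 19/80*3/10 + 19/80*1/5 = 1/4
d_3 = (s_1=9/40, s_2=231/800, s_3=189/800, s_4=1/4)

Answer: 9/40 231/800 189/800 1/4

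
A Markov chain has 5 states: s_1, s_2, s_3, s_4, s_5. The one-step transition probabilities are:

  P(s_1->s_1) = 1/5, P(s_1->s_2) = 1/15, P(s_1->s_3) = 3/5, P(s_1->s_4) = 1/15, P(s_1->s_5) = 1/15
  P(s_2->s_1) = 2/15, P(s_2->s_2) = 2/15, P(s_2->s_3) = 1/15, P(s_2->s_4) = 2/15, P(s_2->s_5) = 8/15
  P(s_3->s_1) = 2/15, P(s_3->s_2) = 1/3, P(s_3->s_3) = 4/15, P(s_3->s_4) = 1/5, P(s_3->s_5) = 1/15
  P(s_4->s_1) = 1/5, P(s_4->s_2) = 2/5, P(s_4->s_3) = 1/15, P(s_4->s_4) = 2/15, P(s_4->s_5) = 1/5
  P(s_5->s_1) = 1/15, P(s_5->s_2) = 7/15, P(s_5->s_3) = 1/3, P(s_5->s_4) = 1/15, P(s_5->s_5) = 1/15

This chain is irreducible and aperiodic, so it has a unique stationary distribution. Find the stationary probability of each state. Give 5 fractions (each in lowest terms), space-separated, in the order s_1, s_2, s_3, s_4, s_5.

Answer: 8019/58684 8161/29342 14409/58684 1854/14671 6259/29342

Derivation:
The stationary distribution satisfies pi = pi * P, i.e.:
  pi_s_1 = 1/5*pi_s_1 + 2/15*pi_s_2 + 2/15*pi_s_3 + 1/5*pi_s_4 + 1/15*pi_s_5
  pi_s_2 = 1/15*pi_s_1 + 2/15*pi_s_2 + 1/3*pi_s_3 + 2/5*pi_s_4 + 7/15*pi_s_5
  pi_s_3 = 3/5*pi_s_1 + 1/15*pi_s_2 + 4/15*pi_s_3 + 1/15*pi_s_4 + 1/3*pi_s_5
  pi_s_4 = 1/15*pi_s_1 + 2/15*pi_s_2 + 1/5*pi_s_3 + 2/15*pi_s_4 + 1/15*pi_s_5
  pi_s_5 = 1/15*pi_s_1 + 8/15*pi_s_2 + 1/15*pi_s_3 + 1/5*pi_s_4 + 1/15*pi_s_5
with normalization: pi_s_1 + pi_s_2 + pi_s_3 + pi_s_4 + pi_s_5 = 1.

Using the first 4 balance equations plus normalization, the linear system A*pi = b is:
  [-4/5, 2/15, 2/15, 1/5, 1/15] . pi = 0
  [1/15, -13/15, 1/3, 2/5, 7/15] . pi = 0
  [3/5, 1/15, -11/15, 1/15, 1/3] . pi = 0
  [1/15, 2/15, 1/5, -13/15, 1/15] . pi = 0
  [1, 1, 1, 1, 1] . pi = 1

Solving yields:
  pi_s_1 = 8019/58684
  pi_s_2 = 8161/29342
  pi_s_3 = 14409/58684
  pi_s_4 = 1854/14671
  pi_s_5 = 6259/29342

Verification (pi * P):
  8019/58684*1/5 + 8161/29342*2/15 + 14409/58684*2/15 + 1854/14671*1/5 + 6259/29342*1/15 = 8019/58684 = pi_s_1  (ok)
  8019/58684*1/15 + 8161/29342*2/15 + 14409/58684*1/3 + 1854/14671*2/5 + 6259/29342*7/15 = 8161/29342 = pi_s_2  (ok)
  8019/58684*3/5 + 8161/29342*1/15 + 14409/58684*4/15 + 1854/14671*1/15 + 6259/29342*1/3 = 14409/58684 = pi_s_3  (ok)
  8019/58684*1/15 + 8161/29342*2/15 + 14409/58684*1/5 + 1854/14671*2/15 + 6259/29342*1/15 = 1854/14671 = pi_s_4  (ok)
  8019/58684*1/15 + 8161/29342*8/15 + 14409/58684*1/15 + 1854/14671*1/5 + 6259/29342*1/15 = 6259/29342 = pi_s_5  (ok)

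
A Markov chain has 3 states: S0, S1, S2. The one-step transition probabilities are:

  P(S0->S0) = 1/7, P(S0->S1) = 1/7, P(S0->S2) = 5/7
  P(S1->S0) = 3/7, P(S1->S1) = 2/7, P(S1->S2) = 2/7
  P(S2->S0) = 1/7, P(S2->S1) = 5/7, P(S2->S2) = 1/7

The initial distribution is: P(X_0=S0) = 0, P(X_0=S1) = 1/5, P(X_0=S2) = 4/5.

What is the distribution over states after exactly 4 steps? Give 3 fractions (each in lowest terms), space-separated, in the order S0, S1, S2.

Answer: 3047/12005 101/245 4009/12005

Derivation:
Propagating the distribution step by step (d_{t+1} = d_t * P):
d_0 = (S0=0, S1=1/5, S2=4/5)
  d_1[S0] = 0*1/7 + 1/5*3/7 + 4/5*1/7 = 1/5
  d_1[S1] = 0*1/7 + 1/5*2/7 + 4/5*5/7 = 22/35
  d_1[S2] = 0*5/7 + 1/5*2/7 + 4/5*1/7 = 6/35
d_1 = (S0=1/5, S1=22/35, S2=6/35)
  d_2[S0] = 1/5*1/7 + 22/35*3/7 + 6/35*1/7 = 79/245
  d_2[S1] = 1/5*1/7 + 22/35*2/7 + 6/35*5/7 = 81/245
  d_2[S2] = 1/5*5/7 + 22/35*2/7 + 6/35*1/7 = 17/49
d_2 = (S0=79/245, S1=81/245, S2=17/49)
  d_3[S0] = 79/245*1/7 + 81/245*3/7 + 17/49*1/7 = 407/1715
  d_3[S1] = 79/245*1/7 + 81/245*2/7 + 17/49*5/7 = 666/1715
  d_3[S2] = 79/245*5/7 + 81/245*2/7 + 17/49*1/7 = 642/1715
d_3 = (S0=407/1715, S1=666/1715, S2=642/1715)
  d_4[S0] = 407/1715*1/7 + 666/1715*3/7 + 642/1715*1/7 = 3047/12005
  d_4[S1] = 407/1715*1/7 + 666/1715*2/7 + 642/1715*5/7 = 101/245
  d_4[S2] = 407/1715*5/7 + 666/1715*2/7 + 642/1715*1/7 = 4009/12005
d_4 = (S0=3047/12005, S1=101/245, S2=4009/12005)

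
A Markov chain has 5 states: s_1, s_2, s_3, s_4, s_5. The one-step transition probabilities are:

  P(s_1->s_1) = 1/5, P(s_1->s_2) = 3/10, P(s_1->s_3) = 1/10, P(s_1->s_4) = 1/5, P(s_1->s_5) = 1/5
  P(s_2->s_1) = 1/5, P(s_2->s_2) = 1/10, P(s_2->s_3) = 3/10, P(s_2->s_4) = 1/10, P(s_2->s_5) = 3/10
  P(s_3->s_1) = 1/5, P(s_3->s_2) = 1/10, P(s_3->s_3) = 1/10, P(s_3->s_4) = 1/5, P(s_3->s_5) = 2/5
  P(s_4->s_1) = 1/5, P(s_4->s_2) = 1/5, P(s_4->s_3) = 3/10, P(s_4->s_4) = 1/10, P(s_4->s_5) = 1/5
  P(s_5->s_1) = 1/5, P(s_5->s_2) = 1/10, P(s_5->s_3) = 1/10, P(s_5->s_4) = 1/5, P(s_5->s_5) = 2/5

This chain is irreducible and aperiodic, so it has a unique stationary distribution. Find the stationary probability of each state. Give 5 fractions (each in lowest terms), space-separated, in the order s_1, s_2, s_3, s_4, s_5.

The stationary distribution satisfies pi = pi * P, i.e.:
  pi_s_1 = 1/5*pi_s_1 + 1/5*pi_s_2 + 1/5*pi_s_3 + 1/5*pi_s_4 + 1/5*pi_s_5
  pi_s_2 = 3/10*pi_s_1 + 1/10*pi_s_2 + 1/10*pi_s_3 + 1/5*pi_s_4 + 1/10*pi_s_5
  pi_s_3 = 1/10*pi_s_1 + 3/10*pi_s_2 + 1/10*pi_s_3 + 3/10*pi_s_4 + 1/10*pi_s_5
  pi_s_4 = 1/5*pi_s_1 + 1/10*pi_s_2 + 1/5*pi_s_3 + 1/10*pi_s_4 + 1/5*pi_s_5
  pi_s_5 = 1/5*pi_s_1 + 3/10*pi_s_2 + 2/5*pi_s_3 + 1/5*pi_s_4 + 2/5*pi_s_5
with normalization: pi_s_1 + pi_s_2 + pi_s_3 + pi_s_4 + pi_s_5 = 1.

Using the first 4 balance equations plus normalization, the linear system A*pi = b is:
  [-4/5, 1/5, 1/5, 1/5, 1/5] . pi = 0
  [3/10, -9/10, 1/10, 1/5, 1/10] . pi = 0
  [1/10, 3/10, -9/10, 3/10, 1/10] . pi = 0
  [1/5, 1/10, 1/5, -9/10, 1/5] . pi = 0
  [1, 1, 1, 1, 1] . pi = 1

Solving yields:
  pi_s_1 = 1/5
  pi_s_2 = 29/185
  pi_s_3 = 61/370
  pi_s_4 = 31/185
  pi_s_5 = 23/74

Verification (pi * P):
  1/5*1/5 + 29/185*1/5 + 61/370*1/5 + 31/185*1/5 + 23/74*1/5 = 1/5 = pi_s_1  (ok)
  1/5*3/10 + 29/185*1/10 + 61/370*1/10 + 31/185*1/5 + 23/74*1/10 = 29/185 = pi_s_2  (ok)
  1/5*1/10 + 29/185*3/10 + 61/370*1/10 + 31/185*3/10 + 23/74*1/10 = 61/370 = pi_s_3  (ok)
  1/5*1/5 + 29/185*1/10 + 61/370*1/5 + 31/185*1/10 + 23/74*1/5 = 31/185 = pi_s_4  (ok)
  1/5*1/5 + 29/185*3/10 + 61/370*2/5 + 31/185*1/5 + 23/74*2/5 = 23/74 = pi_s_5  (ok)

Answer: 1/5 29/185 61/370 31/185 23/74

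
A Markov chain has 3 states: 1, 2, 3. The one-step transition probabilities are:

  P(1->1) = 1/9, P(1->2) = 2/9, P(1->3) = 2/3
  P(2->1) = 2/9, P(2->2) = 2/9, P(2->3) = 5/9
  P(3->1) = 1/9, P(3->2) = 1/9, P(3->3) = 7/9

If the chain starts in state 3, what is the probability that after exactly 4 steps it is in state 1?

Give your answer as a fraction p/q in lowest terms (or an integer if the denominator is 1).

Answer: 277/2187

Derivation:
Computing P^4 by repeated multiplication:
P^1 =
  1: [1/9, 2/9, 2/3]
  2: [2/9, 2/9, 5/9]
  3: [1/9, 1/9, 7/9]
P^2 =
  1: [11/81, 4/27, 58/81]
  2: [11/81, 13/81, 19/27]
  3: [10/81, 11/81, 20/27]
P^3 =
  1: [31/243, 104/729, 532/729]
  2: [94/729, 35/243, 530/729]
  3: [92/729, 34/243, 535/729]
P^4 =
  1: [833/6561, 926/6561, 4802/6561]
  2: [278/2187, 928/6561, 4799/6561]
  3: [277/2187, 923/6561, 4807/6561]

(P^4)[3 -> 1] = 277/2187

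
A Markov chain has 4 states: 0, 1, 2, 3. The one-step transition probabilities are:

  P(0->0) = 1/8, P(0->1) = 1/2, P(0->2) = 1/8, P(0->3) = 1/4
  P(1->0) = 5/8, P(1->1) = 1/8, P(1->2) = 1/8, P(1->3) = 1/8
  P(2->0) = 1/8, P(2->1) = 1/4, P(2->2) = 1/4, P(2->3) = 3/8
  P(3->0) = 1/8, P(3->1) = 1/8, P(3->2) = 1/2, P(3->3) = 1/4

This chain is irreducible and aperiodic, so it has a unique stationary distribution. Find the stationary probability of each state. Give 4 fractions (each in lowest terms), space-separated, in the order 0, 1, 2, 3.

Answer: 1/4 1/4 1/4 1/4

Derivation:
The stationary distribution satisfies pi = pi * P, i.e.:
  pi_0 = 1/8*pi_0 + 5/8*pi_1 + 1/8*pi_2 + 1/8*pi_3
  pi_1 = 1/2*pi_0 + 1/8*pi_1 + 1/4*pi_2 + 1/8*pi_3
  pi_2 = 1/8*pi_0 + 1/8*pi_1 + 1/4*pi_2 + 1/2*pi_3
  pi_3 = 1/4*pi_0 + 1/8*pi_1 + 3/8*pi_2 + 1/4*pi_3
with normalization: pi_0 + pi_1 + pi_2 + pi_3 = 1.

Using the first 3 balance equations plus normalization, the linear system A*pi = b is:
  [-7/8, 5/8, 1/8, 1/8] . pi = 0
  [1/2, -7/8, 1/4, 1/8] . pi = 0
  [1/8, 1/8, -3/4, 1/2] . pi = 0
  [1, 1, 1, 1] . pi = 1

Solving yields:
  pi_0 = 1/4
  pi_1 = 1/4
  pi_2 = 1/4
  pi_3 = 1/4

Verification (pi * P):
  1/4*1/8 + 1/4*5/8 + 1/4*1/8 + 1/4*1/8 = 1/4 = pi_0  (ok)
  1/4*1/2 + 1/4*1/8 + 1/4*1/4 + 1/4*1/8 = 1/4 = pi_1  (ok)
  1/4*1/8 + 1/4*1/8 + 1/4*1/4 + 1/4*1/2 = 1/4 = pi_2  (ok)
  1/4*1/4 + 1/4*1/8 + 1/4*3/8 + 1/4*1/4 = 1/4 = pi_3  (ok)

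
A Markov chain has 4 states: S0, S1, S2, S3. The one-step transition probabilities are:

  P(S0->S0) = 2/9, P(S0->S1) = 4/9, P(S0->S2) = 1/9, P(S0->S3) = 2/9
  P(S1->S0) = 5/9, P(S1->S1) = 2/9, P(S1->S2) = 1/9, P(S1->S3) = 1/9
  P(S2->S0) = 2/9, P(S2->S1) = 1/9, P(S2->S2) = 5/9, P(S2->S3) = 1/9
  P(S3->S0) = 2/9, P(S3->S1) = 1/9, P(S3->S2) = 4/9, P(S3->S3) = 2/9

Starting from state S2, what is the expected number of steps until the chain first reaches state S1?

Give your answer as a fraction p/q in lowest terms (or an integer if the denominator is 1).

Answer: 27/5

Derivation:
Let h_i = expected steps to first reach S1 from state i.
Boundary: h_S1 = 0.
First-step equations for the other states:
  h_S0 = 1 + 2/9*h_S0 + 4/9*h_S1 + 1/9*h_S2 + 2/9*h_S3
  h_S2 = 1 + 2/9*h_S0 + 1/9*h_S1 + 5/9*h_S2 + 1/9*h_S3
  h_S3 = 1 + 2/9*h_S0 + 1/9*h_S1 + 4/9*h_S2 + 2/9*h_S3

Substituting h_S1 = 0 and rearranging gives the linear system (I - Q) h = 1:
  [7/9, -1/9, -2/9] . (h_S0, h_S2, h_S3) = 1
  [-2/9, 4/9, -1/9] . (h_S0, h_S2, h_S3) = 1
  [-2/9, -4/9, 7/9] . (h_S0, h_S2, h_S3) = 1

Solving yields:
  h_S0 = 18/5
  h_S2 = 27/5
  h_S3 = 27/5

Starting state is S2, so the expected hitting time is h_S2 = 27/5.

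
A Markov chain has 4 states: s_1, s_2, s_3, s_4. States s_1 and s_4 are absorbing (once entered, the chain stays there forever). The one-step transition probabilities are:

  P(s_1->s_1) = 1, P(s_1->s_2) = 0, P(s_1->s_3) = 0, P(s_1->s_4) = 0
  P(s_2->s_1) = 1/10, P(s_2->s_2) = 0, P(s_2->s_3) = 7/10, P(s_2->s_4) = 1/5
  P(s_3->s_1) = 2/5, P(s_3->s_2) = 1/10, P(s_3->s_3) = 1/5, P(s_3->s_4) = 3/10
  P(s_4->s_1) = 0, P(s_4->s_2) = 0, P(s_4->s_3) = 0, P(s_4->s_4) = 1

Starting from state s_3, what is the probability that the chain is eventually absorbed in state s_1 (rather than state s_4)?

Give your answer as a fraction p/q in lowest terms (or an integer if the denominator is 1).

Let a_i = P(absorbed in s_1 | start in state i).
Boundary conditions: a_s_1 = 1, a_s_4 = 0.
For each transient state i, a_i = sum_j P(i->j) * a_j:
  a_s_2 = 1/10*a_s_1 + 0*a_s_2 + 7/10*a_s_3 + 1/5*a_s_4
  a_s_3 = 2/5*a_s_1 + 1/10*a_s_2 + 1/5*a_s_3 + 3/10*a_s_4

Substituting a_s_1 = 1 and a_s_4 = 0, rearrange to (I - Q) a = r where r[i] = P(i -> s_1):
  [1, -7/10] . (a_s_2, a_s_3) = 1/10
  [-1/10, 4/5] . (a_s_2, a_s_3) = 2/5

Solving yields:
  a_s_2 = 36/73
  a_s_3 = 41/73

Starting state is s_3, so the absorption probability is a_s_3 = 41/73.

Answer: 41/73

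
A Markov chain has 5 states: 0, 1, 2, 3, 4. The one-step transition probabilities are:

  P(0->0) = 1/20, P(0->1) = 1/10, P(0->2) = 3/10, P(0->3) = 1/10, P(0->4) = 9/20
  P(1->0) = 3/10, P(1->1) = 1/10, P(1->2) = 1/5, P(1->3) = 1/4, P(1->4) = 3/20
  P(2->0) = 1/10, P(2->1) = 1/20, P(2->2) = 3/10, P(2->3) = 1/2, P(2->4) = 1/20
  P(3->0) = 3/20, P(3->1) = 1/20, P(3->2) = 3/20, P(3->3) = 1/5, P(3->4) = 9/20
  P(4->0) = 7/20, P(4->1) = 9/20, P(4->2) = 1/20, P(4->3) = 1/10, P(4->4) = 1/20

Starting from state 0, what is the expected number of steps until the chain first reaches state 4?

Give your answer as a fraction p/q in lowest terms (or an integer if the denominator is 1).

Let h_i = expected steps to first reach 4 from state i.
Boundary: h_4 = 0.
First-step equations for the other states:
  h_0 = 1 + 1/20*h_0 + 1/10*h_1 + 3/10*h_2 + 1/10*h_3 + 9/20*h_4
  h_1 = 1 + 3/10*h_0 + 1/10*h_1 + 1/5*h_2 + 1/4*h_3 + 3/20*h_4
  h_2 = 1 + 1/10*h_0 + 1/20*h_1 + 3/10*h_2 + 1/2*h_3 + 1/20*h_4
  h_3 = 1 + 3/20*h_0 + 1/20*h_1 + 3/20*h_2 + 1/5*h_3 + 9/20*h_4

Substituting h_4 = 0 and rearranging gives the linear system (I - Q) h = 1:
  [19/20, -1/10, -3/10, -1/10] . (h_0, h_1, h_2, h_3) = 1
  [-3/10, 9/10, -1/5, -1/4] . (h_0, h_1, h_2, h_3) = 1
  [-1/10, -1/20, 7/10, -1/2] . (h_0, h_1, h_2, h_3) = 1
  [-3/20, -1/20, -3/20, 4/5] . (h_0, h_1, h_2, h_3) = 1

Solving yields:
  h_0 = 153580/49867
  h_1 = 192460/49867
  h_2 = 208540/49867
  h_3 = 142260/49867

Starting state is 0, so the expected hitting time is h_0 = 153580/49867.

Answer: 153580/49867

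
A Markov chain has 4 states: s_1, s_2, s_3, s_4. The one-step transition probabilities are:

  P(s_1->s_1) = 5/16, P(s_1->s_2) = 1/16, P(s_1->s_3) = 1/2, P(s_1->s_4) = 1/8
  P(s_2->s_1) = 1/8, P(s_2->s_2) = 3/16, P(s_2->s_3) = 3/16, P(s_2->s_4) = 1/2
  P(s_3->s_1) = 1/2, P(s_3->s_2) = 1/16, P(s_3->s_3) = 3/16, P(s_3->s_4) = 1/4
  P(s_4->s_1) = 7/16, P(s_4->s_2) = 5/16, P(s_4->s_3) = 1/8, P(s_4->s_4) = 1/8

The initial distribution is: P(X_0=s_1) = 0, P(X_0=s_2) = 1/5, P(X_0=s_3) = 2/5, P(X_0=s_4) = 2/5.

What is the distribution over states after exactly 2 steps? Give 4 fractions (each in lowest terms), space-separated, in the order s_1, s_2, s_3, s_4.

Propagating the distribution step by step (d_{t+1} = d_t * P):
d_0 = (s_1=0, s_2=1/5, s_3=2/5, s_4=2/5)
  d_1[s_1] = 0*5/16 + 1/5*1/8 + 2/5*1/2 + 2/5*7/16 = 2/5
  d_1[s_2] = 0*1/16 + 1/5*3/16 + 2/5*1/16 + 2/5*5/16 = 3/16
  d_1[s_3] = 0*1/2 + 1/5*3/16 + 2/5*3/16 + 2/5*1/8 = 13/80
  d_1[s_4] = 0*1/8 + 1/5*1/2 + 2/5*1/4 + 2/5*1/8 = 1/4
d_1 = (s_1=2/5, s_2=3/16, s_3=13/80, s_4=1/4)
  d_2[s_1] = 2/5*5/16 + 3/16*1/8 + 13/80*1/2 + 1/4*7/16 = 217/640
  d_2[s_2] = 2/5*1/16 + 3/16*3/16 + 13/80*1/16 + 1/4*5/16 = 19/128
  d_2[s_3] = 2/5*1/2 + 3/16*3/16 + 13/80*3/16 + 1/4*1/8 = 19/64
  d_2[s_4] = 2/5*1/8 + 3/16*1/2 + 13/80*1/4 + 1/4*1/8 = 69/320
d_2 = (s_1=217/640, s_2=19/128, s_3=19/64, s_4=69/320)

Answer: 217/640 19/128 19/64 69/320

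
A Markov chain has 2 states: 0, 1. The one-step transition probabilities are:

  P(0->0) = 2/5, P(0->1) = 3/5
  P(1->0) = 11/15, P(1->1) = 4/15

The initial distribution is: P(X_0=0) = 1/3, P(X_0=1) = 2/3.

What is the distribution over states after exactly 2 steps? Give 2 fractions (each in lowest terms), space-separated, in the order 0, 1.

Propagating the distribution step by step (d_{t+1} = d_t * P):
d_0 = (0=1/3, 1=2/3)
  d_1[0] = 1/3*2/5 + 2/3*11/15 = 28/45
  d_1[1] = 1/3*3/5 + 2/3*4/15 = 17/45
d_1 = (0=28/45, 1=17/45)
  d_2[0] = 28/45*2/5 + 17/45*11/15 = 71/135
  d_2[1] = 28/45*3/5 + 17/45*4/15 = 64/135
d_2 = (0=71/135, 1=64/135)

Answer: 71/135 64/135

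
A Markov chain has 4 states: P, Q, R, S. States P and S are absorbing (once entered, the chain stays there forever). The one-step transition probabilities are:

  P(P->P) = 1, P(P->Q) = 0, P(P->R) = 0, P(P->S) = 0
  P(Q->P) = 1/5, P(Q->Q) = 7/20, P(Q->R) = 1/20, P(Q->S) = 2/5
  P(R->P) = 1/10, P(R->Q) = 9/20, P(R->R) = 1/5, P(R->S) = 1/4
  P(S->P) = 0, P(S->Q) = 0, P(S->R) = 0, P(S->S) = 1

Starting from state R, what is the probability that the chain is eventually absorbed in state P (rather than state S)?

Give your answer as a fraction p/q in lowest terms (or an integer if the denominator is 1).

Let a_i = P(absorbed in P | start in state i).
Boundary conditions: a_P = 1, a_S = 0.
For each transient state i, a_i = sum_j P(i->j) * a_j:
  a_Q = 1/5*a_P + 7/20*a_Q + 1/20*a_R + 2/5*a_S
  a_R = 1/10*a_P + 9/20*a_Q + 1/5*a_R + 1/4*a_S

Substituting a_P = 1 and a_S = 0, rearrange to (I - Q) a = r where r[i] = P(i -> P):
  [13/20, -1/20] . (a_Q, a_R) = 1/5
  [-9/20, 4/5] . (a_Q, a_R) = 1/10

Solving yields:
  a_Q = 66/199
  a_R = 62/199

Starting state is R, so the absorption probability is a_R = 62/199.

Answer: 62/199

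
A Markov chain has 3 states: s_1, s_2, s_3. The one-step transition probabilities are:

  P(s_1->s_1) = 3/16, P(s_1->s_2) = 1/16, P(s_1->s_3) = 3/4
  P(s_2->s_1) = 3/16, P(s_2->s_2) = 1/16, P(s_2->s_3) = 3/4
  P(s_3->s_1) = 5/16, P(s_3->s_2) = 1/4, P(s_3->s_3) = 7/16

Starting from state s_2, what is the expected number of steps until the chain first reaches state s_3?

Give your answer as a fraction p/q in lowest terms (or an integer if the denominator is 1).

Let h_i = expected steps to first reach s_3 from state i.
Boundary: h_s_3 = 0.
First-step equations for the other states:
  h_s_1 = 1 + 3/16*h_s_1 + 1/16*h_s_2 + 3/4*h_s_3
  h_s_2 = 1 + 3/16*h_s_1 + 1/16*h_s_2 + 3/4*h_s_3

Substituting h_s_3 = 0 and rearranging gives the linear system (I - Q) h = 1:
  [13/16, -1/16] . (h_s_1, h_s_2) = 1
  [-3/16, 15/16] . (h_s_1, h_s_2) = 1

Solving yields:
  h_s_1 = 4/3
  h_s_2 = 4/3

Starting state is s_2, so the expected hitting time is h_s_2 = 4/3.

Answer: 4/3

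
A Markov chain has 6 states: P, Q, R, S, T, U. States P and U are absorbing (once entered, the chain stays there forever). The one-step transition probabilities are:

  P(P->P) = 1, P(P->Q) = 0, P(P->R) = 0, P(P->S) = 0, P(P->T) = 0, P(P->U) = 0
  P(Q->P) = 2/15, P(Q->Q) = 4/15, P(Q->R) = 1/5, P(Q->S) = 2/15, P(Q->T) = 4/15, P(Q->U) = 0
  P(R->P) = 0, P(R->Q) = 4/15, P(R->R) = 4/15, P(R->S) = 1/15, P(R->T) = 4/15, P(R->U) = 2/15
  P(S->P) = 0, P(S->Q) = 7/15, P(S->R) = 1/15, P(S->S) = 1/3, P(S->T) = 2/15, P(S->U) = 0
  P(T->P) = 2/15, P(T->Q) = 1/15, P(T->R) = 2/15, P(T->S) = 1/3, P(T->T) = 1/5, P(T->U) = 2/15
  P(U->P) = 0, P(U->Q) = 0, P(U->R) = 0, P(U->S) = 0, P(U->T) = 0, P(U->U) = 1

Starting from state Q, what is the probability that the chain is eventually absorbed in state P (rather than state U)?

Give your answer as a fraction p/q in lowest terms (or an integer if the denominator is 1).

Answer: 427/696

Derivation:
Let a_i = P(absorbed in P | start in state i).
Boundary conditions: a_P = 1, a_U = 0.
For each transient state i, a_i = sum_j P(i->j) * a_j:
  a_Q = 2/15*a_P + 4/15*a_Q + 1/5*a_R + 2/15*a_S + 4/15*a_T + 0*a_U
  a_R = 0*a_P + 4/15*a_Q + 4/15*a_R + 1/15*a_S + 4/15*a_T + 2/15*a_U
  a_S = 0*a_P + 7/15*a_Q + 1/15*a_R + 1/3*a_S + 2/15*a_T + 0*a_U
  a_T = 2/15*a_P + 1/15*a_Q + 2/15*a_R + 1/3*a_S + 1/5*a_T + 2/15*a_U

Substituting a_P = 1 and a_U = 0, rearrange to (I - Q) a = r where r[i] = P(i -> P):
  [11/15, -1/5, -2/15, -4/15] . (a_Q, a_R, a_S, a_T) = 2/15
  [-4/15, 11/15, -1/15, -4/15] . (a_Q, a_R, a_S, a_T) = 0
  [-7/15, -1/15, 2/3, -2/15] . (a_Q, a_R, a_S, a_T) = 0
  [-1/15, -2/15, -1/3, 4/5] . (a_Q, a_R, a_S, a_T) = 2/15

Solving yields:
  a_Q = 427/696
  a_R = 329/696
  a_S = 407/696
  a_T = 47/87

Starting state is Q, so the absorption probability is a_Q = 427/696.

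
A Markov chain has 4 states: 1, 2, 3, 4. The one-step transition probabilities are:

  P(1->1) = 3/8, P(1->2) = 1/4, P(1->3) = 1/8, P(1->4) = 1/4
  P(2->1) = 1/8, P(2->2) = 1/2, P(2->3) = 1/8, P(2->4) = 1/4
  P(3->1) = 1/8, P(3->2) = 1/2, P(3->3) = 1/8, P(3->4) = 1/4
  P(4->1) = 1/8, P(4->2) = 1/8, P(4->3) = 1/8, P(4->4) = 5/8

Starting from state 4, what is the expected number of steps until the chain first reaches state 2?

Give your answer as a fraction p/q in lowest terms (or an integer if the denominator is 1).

Let h_i = expected steps to first reach 2 from state i.
Boundary: h_2 = 0.
First-step equations for the other states:
  h_1 = 1 + 3/8*h_1 + 1/4*h_2 + 1/8*h_3 + 1/4*h_4
  h_3 = 1 + 1/8*h_1 + 1/2*h_2 + 1/8*h_3 + 1/4*h_4
  h_4 = 1 + 1/8*h_1 + 1/8*h_2 + 1/8*h_3 + 5/8*h_4

Substituting h_2 = 0 and rearranging gives the linear system (I - Q) h = 1:
  [5/8, -1/8, -1/4] . (h_1, h_3, h_4) = 1
  [-1/8, 7/8, -1/4] . (h_1, h_3, h_4) = 1
  [-1/8, -1/8, 3/8] . (h_1, h_3, h_4) = 1

Solving yields:
  h_1 = 160/37
  h_3 = 120/37
  h_4 = 192/37

Starting state is 4, so the expected hitting time is h_4 = 192/37.

Answer: 192/37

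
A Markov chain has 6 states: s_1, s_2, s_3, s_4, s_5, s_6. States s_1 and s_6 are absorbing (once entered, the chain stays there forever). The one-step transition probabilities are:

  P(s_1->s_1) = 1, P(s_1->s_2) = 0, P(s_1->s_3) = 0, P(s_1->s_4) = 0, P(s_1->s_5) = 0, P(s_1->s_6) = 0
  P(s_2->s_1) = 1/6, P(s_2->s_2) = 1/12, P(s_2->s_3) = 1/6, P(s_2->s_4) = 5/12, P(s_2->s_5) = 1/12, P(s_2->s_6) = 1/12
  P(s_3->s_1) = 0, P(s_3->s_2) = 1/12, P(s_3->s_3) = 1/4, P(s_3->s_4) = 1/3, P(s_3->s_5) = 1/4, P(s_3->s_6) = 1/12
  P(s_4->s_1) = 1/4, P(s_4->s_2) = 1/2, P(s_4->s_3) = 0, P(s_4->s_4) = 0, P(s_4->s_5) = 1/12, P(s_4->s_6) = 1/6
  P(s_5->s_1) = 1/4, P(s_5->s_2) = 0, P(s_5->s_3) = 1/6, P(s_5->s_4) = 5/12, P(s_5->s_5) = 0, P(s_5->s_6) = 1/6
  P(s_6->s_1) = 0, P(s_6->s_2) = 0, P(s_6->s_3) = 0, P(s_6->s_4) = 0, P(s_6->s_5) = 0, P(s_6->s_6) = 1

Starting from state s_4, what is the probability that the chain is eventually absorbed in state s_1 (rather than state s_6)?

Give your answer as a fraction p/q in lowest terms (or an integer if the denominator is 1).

Let a_i = P(absorbed in s_1 | start in state i).
Boundary conditions: a_s_1 = 1, a_s_6 = 0.
For each transient state i, a_i = sum_j P(i->j) * a_j:
  a_s_2 = 1/6*a_s_1 + 1/12*a_s_2 + 1/6*a_s_3 + 5/12*a_s_4 + 1/12*a_s_5 + 1/12*a_s_6
  a_s_3 = 0*a_s_1 + 1/12*a_s_2 + 1/4*a_s_3 + 1/3*a_s_4 + 1/4*a_s_5 + 1/12*a_s_6
  a_s_4 = 1/4*a_s_1 + 1/2*a_s_2 + 0*a_s_3 + 0*a_s_4 + 1/12*a_s_5 + 1/6*a_s_6
  a_s_5 = 1/4*a_s_1 + 0*a_s_2 + 1/6*a_s_3 + 5/12*a_s_4 + 0*a_s_5 + 1/6*a_s_6

Substituting a_s_1 = 1 and a_s_6 = 0, rearrange to (I - Q) a = r where r[i] = P(i -> s_1):
  [11/12, -1/6, -5/12, -1/12] . (a_s_2, a_s_3, a_s_4, a_s_5) = 1/6
  [-1/12, 3/4, -1/3, -1/4] . (a_s_2, a_s_3, a_s_4, a_s_5) = 0
  [-1/2, 0, 1, -1/12] . (a_s_2, a_s_3, a_s_4, a_s_5) = 1/4
  [0, -1/6, -5/12, 1] . (a_s_2, a_s_3, a_s_4, a_s_5) = 1/4

Solving yields:
  a_s_2 = 5108/8435
  a_s_3 = 4481/8435
  a_s_4 = 5077/8435
  a_s_5 = 4971/8435

Starting state is s_4, so the absorption probability is a_s_4 = 5077/8435.

Answer: 5077/8435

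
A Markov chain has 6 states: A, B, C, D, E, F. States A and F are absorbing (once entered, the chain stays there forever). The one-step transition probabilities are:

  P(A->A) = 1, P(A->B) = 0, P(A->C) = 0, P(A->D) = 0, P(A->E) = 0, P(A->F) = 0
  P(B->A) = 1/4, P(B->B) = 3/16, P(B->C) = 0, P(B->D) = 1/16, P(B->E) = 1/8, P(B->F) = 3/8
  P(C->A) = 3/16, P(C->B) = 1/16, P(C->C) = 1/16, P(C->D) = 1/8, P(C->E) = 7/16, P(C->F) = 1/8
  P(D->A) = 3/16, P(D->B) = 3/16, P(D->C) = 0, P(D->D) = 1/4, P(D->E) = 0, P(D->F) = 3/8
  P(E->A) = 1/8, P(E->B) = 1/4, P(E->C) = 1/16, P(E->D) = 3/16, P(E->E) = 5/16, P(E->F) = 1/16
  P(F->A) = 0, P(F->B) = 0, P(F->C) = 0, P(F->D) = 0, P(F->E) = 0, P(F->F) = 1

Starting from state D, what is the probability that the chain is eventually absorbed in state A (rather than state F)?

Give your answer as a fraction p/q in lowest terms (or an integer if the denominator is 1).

Let a_i = P(absorbed in A | start in state i).
Boundary conditions: a_A = 1, a_F = 0.
For each transient state i, a_i = sum_j P(i->j) * a_j:
  a_B = 1/4*a_A + 3/16*a_B + 0*a_C + 1/16*a_D + 1/8*a_E + 3/8*a_F
  a_C = 3/16*a_A + 1/16*a_B + 1/16*a_C + 1/8*a_D + 7/16*a_E + 1/8*a_F
  a_D = 3/16*a_A + 3/16*a_B + 0*a_C + 1/4*a_D + 0*a_E + 3/8*a_F
  a_E = 1/8*a_A + 1/4*a_B + 1/16*a_C + 3/16*a_D + 5/16*a_E + 1/16*a_F

Substituting a_A = 1 and a_F = 0, rearrange to (I - Q) a = r where r[i] = P(i -> A):
  [13/16, 0, -1/16, -1/8] . (a_B, a_C, a_D, a_E) = 1/4
  [-1/16, 15/16, -1/8, -7/16] . (a_B, a_C, a_D, a_E) = 3/16
  [-3/16, 0, 3/4, 0] . (a_B, a_C, a_D, a_E) = 3/16
  [-1/4, -1/16, -3/16, 11/16] . (a_B, a_C, a_D, a_E) = 1/8

Solving yields:
  a_B = 761/1869
  a_C = 3691/7476
  a_D = 1315/3738
  a_E = 1173/2492

Starting state is D, so the absorption probability is a_D = 1315/3738.

Answer: 1315/3738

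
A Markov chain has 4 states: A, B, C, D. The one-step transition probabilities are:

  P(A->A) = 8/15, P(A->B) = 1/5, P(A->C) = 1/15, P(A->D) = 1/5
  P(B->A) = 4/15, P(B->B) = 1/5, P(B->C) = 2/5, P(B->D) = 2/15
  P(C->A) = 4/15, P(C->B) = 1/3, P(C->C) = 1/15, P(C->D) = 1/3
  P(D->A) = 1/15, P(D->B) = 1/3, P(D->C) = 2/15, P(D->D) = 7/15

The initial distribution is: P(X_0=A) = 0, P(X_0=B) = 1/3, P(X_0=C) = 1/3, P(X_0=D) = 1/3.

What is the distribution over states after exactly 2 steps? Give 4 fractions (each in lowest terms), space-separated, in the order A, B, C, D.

Answer: 58/225 181/675 124/675 196/675

Derivation:
Propagating the distribution step by step (d_{t+1} = d_t * P):
d_0 = (A=0, B=1/3, C=1/3, D=1/3)
  d_1[A] = 0*8/15 + 1/3*4/15 + 1/3*4/15 + 1/3*1/15 = 1/5
  d_1[B] = 0*1/5 + 1/3*1/5 + 1/3*1/3 + 1/3*1/3 = 13/45
  d_1[C] = 0*1/15 + 1/3*2/5 + 1/3*1/15 + 1/3*2/15 = 1/5
  d_1[D] = 0*1/5 + 1/3*2/15 + 1/3*1/3 + 1/3*7/15 = 14/45
d_1 = (A=1/5, B=13/45, C=1/5, D=14/45)
  d_2[A] = 1/5*8/15 + 13/45*4/15 + 1/5*4/15 + 14/45*1/15 = 58/225
  d_2[B] = 1/5*1/5 + 13/45*1/5 + 1/5*1/3 + 14/45*1/3 = 181/675
  d_2[C] = 1/5*1/15 + 13/45*2/5 + 1/5*1/15 + 14/45*2/15 = 124/675
  d_2[D] = 1/5*1/5 + 13/45*2/15 + 1/5*1/3 + 14/45*7/15 = 196/675
d_2 = (A=58/225, B=181/675, C=124/675, D=196/675)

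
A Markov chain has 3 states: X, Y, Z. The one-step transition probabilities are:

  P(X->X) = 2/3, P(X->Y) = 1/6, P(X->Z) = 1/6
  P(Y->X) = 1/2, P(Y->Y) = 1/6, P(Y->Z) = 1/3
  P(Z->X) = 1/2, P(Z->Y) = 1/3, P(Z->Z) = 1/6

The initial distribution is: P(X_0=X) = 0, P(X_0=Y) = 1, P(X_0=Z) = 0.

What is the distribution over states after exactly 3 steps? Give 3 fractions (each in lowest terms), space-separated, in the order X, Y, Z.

Propagating the distribution step by step (d_{t+1} = d_t * P):
d_0 = (X=0, Y=1, Z=0)
  d_1[X] = 0*2/3 + 1*1/2 + 0*1/2 = 1/2
  d_1[Y] = 0*1/6 + 1*1/6 + 0*1/3 = 1/6
  d_1[Z] = 0*1/6 + 1*1/3 + 0*1/6 = 1/3
d_1 = (X=1/2, Y=1/6, Z=1/3)
  d_2[X] = 1/2*2/3 + 1/6*1/2 + 1/3*1/2 = 7/12
  d_2[Y] = 1/2*1/6 + 1/6*1/6 + 1/3*1/3 = 2/9
  d_2[Z] = 1/2*1/6 + 1/6*1/3 + 1/3*1/6 = 7/36
d_2 = (X=7/12, Y=2/9, Z=7/36)
  d_3[X] = 7/12*2/3 + 2/9*1/2 + 7/36*1/2 = 43/72
  d_3[Y] = 7/12*1/6 + 2/9*1/6 + 7/36*1/3 = 43/216
  d_3[Z] = 7/12*1/6 + 2/9*1/3 + 7/36*1/6 = 11/54
d_3 = (X=43/72, Y=43/216, Z=11/54)

Answer: 43/72 43/216 11/54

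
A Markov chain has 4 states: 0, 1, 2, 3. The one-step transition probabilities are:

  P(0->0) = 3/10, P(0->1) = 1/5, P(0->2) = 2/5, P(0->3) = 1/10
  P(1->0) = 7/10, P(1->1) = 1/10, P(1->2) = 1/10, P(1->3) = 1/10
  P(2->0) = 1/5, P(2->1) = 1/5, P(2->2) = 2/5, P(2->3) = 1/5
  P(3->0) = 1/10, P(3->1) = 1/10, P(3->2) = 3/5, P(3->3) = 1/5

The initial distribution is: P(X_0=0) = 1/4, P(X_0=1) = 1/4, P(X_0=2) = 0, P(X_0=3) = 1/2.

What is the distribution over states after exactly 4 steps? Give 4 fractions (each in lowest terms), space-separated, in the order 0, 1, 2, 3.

Propagating the distribution step by step (d_{t+1} = d_t * P):
d_0 = (0=1/4, 1=1/4, 2=0, 3=1/2)
  d_1[0] = 1/4*3/10 + 1/4*7/10 + 0*1/5 + 1/2*1/10 = 3/10
  d_1[1] = 1/4*1/5 + 1/4*1/10 + 0*1/5 + 1/2*1/10 = 1/8
  d_1[2] = 1/4*2/5 + 1/4*1/10 + 0*2/5 + 1/2*3/5 = 17/40
  d_1[3] = 1/4*1/10 + 1/4*1/10 + 0*1/5 + 1/2*1/5 = 3/20
d_1 = (0=3/10, 1=1/8, 2=17/40, 3=3/20)
  d_2[0] = 3/10*3/10 + 1/8*7/10 + 17/40*1/5 + 3/20*1/10 = 111/400
  d_2[1] = 3/10*1/5 + 1/8*1/10 + 17/40*1/5 + 3/20*1/10 = 69/400
  d_2[2] = 3/10*2/5 + 1/8*1/10 + 17/40*2/5 + 3/20*3/5 = 157/400
  d_2[3] = 3/10*1/10 + 1/8*1/10 + 17/40*1/5 + 3/20*1/5 = 63/400
d_2 = (0=111/400, 1=69/400, 2=157/400, 3=63/400)
  d_3[0] = 111/400*3/10 + 69/400*7/10 + 157/400*1/5 + 63/400*1/10 = 1193/4000
  d_3[1] = 111/400*1/5 + 69/400*1/10 + 157/400*1/5 + 63/400*1/10 = 167/1000
  d_3[2] = 111/400*2/5 + 69/400*1/10 + 157/400*2/5 + 63/400*3/5 = 1519/4000
  d_3[3] = 111/400*1/10 + 69/400*1/10 + 157/400*1/5 + 63/400*1/5 = 31/200
d_3 = (0=1193/4000, 1=167/1000, 2=1519/4000, 3=31/200)
  d_4[0] = 1193/4000*3/10 + 167/1000*7/10 + 1519/4000*1/5 + 31/200*1/10 = 11913/40000
  d_4[1] = 1193/4000*1/5 + 167/1000*1/10 + 1519/4000*1/5 + 31/200*1/10 = 839/5000
  d_4[2] = 1193/4000*2/5 + 167/1000*1/10 + 1519/4000*2/5 + 31/200*3/5 = 3809/10000
  d_4[3] = 1193/4000*1/10 + 167/1000*1/10 + 1519/4000*1/5 + 31/200*1/5 = 6139/40000
d_4 = (0=11913/40000, 1=839/5000, 2=3809/10000, 3=6139/40000)

Answer: 11913/40000 839/5000 3809/10000 6139/40000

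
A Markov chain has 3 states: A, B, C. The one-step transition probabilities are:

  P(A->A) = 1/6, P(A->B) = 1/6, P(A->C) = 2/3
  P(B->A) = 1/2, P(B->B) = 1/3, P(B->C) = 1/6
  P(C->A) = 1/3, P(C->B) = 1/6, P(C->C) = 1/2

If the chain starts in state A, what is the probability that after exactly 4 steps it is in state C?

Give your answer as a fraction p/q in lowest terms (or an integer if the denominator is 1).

Computing P^4 by repeated multiplication:
P^1 =
  A: [1/6, 1/6, 2/3]
  B: [1/2, 1/3, 1/6]
  C: [1/3, 1/6, 1/2]
P^2 =
  A: [1/3, 7/36, 17/36]
  B: [11/36, 2/9, 17/36]
  C: [11/36, 7/36, 1/2]
P^3 =
  A: [67/216, 43/216, 53/108]
  B: [23/72, 11/54, 103/216]
  C: [17/54, 43/216, 35/72]
P^4 =
  A: [17/54, 259/1296, 629/1296]
  B: [407/1296, 65/324, 629/1296]
  C: [407/1296, 259/1296, 35/72]

(P^4)[A -> C] = 629/1296

Answer: 629/1296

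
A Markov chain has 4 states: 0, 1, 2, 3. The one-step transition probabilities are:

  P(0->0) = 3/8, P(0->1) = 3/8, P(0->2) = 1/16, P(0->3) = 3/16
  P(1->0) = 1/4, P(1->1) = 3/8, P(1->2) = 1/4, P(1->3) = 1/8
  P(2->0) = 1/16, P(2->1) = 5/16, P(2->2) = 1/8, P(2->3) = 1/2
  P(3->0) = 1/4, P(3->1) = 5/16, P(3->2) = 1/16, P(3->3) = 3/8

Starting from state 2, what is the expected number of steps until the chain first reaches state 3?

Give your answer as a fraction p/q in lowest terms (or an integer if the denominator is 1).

Answer: 16/5

Derivation:
Let h_i = expected steps to first reach 3 from state i.
Boundary: h_3 = 0.
First-step equations for the other states:
  h_0 = 1 + 3/8*h_0 + 3/8*h_1 + 1/16*h_2 + 3/16*h_3
  h_1 = 1 + 1/4*h_0 + 3/8*h_1 + 1/4*h_2 + 1/8*h_3
  h_2 = 1 + 1/16*h_0 + 5/16*h_1 + 1/8*h_2 + 1/2*h_3

Substituting h_3 = 0 and rearranging gives the linear system (I - Q) h = 1:
  [5/8, -3/8, -1/16] . (h_0, h_1, h_2) = 1
  [-1/4, 5/8, -1/4] . (h_0, h_1, h_2) = 1
  [-1/16, -5/16, 7/8] . (h_0, h_1, h_2) = 1

Solving yields:
  h_0 = 24/5
  h_1 = 24/5
  h_2 = 16/5

Starting state is 2, so the expected hitting time is h_2 = 16/5.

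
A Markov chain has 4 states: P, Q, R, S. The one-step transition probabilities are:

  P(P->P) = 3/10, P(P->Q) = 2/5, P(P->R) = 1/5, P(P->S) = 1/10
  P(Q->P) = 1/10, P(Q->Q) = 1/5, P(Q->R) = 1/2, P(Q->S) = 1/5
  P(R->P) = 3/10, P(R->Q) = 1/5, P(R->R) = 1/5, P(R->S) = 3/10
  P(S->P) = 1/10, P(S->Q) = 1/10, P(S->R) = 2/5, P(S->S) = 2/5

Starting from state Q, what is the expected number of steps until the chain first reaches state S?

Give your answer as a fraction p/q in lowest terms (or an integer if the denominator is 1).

Let h_i = expected steps to first reach S from state i.
Boundary: h_S = 0.
First-step equations for the other states:
  h_P = 1 + 3/10*h_P + 2/5*h_Q + 1/5*h_R + 1/10*h_S
  h_Q = 1 + 1/10*h_P + 1/5*h_Q + 1/2*h_R + 1/5*h_S
  h_R = 1 + 3/10*h_P + 1/5*h_Q + 1/5*h_R + 3/10*h_S

Substituting h_S = 0 and rearranging gives the linear system (I - Q) h = 1:
  [7/10, -2/5, -1/5] . (h_P, h_Q, h_R) = 1
  [-1/10, 4/5, -1/2] . (h_P, h_Q, h_R) = 1
  [-3/10, -1/5, 4/5] . (h_P, h_Q, h_R) = 1

Solving yields:
  h_P = 70/13
  h_Q = 550/117
  h_R = 40/9

Starting state is Q, so the expected hitting time is h_Q = 550/117.

Answer: 550/117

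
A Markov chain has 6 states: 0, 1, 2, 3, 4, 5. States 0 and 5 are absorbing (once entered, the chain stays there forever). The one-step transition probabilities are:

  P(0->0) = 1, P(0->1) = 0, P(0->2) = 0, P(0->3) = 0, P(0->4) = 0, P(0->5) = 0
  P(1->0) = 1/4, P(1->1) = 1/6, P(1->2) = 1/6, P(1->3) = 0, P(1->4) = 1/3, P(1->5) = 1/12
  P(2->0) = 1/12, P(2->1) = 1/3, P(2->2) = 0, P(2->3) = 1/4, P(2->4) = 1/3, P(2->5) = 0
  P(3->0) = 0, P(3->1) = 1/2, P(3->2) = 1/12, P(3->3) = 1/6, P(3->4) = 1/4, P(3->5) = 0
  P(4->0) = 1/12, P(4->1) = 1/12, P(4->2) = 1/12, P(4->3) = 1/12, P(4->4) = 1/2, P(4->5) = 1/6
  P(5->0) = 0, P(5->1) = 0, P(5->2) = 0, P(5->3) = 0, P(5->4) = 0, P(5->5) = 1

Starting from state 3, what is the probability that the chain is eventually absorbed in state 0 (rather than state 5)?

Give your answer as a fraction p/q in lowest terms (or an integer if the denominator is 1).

Let a_i = P(absorbed in 0 | start in state i).
Boundary conditions: a_0 = 1, a_5 = 0.
For each transient state i, a_i = sum_j P(i->j) * a_j:
  a_1 = 1/4*a_0 + 1/6*a_1 + 1/6*a_2 + 0*a_3 + 1/3*a_4 + 1/12*a_5
  a_2 = 1/12*a_0 + 1/3*a_1 + 0*a_2 + 1/4*a_3 + 1/3*a_4 + 0*a_5
  a_3 = 0*a_0 + 1/2*a_1 + 1/12*a_2 + 1/6*a_3 + 1/4*a_4 + 0*a_5
  a_4 = 1/12*a_0 + 1/12*a_1 + 1/12*a_2 + 1/12*a_3 + 1/2*a_4 + 1/6*a_5

Substituting a_0 = 1 and a_5 = 0, rearrange to (I - Q) a = r where r[i] = P(i -> 0):
  [5/6, -1/6, 0, -1/3] . (a_1, a_2, a_3, a_4) = 1/4
  [-1/3, 1, -1/4, -1/3] . (a_1, a_2, a_3, a_4) = 1/12
  [-1/2, -1/12, 5/6, -1/4] . (a_1, a_2, a_3, a_4) = 0
  [-1/12, -1/12, -1/12, 1/2] . (a_1, a_2, a_3, a_4) = 1/12

Solving yields:
  a_1 = 2563/4308
  a_2 = 2455/4308
  a_3 = 592/1077
  a_4 = 1949/4308

Starting state is 3, so the absorption probability is a_3 = 592/1077.

Answer: 592/1077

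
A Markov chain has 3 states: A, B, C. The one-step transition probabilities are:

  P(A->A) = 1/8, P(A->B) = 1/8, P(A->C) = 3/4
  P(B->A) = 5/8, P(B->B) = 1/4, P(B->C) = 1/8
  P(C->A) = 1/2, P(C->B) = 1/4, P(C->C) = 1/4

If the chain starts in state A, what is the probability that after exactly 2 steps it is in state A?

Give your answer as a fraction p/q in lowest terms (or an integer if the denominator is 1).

Answer: 15/32

Derivation:
Computing P^2 by repeated multiplication:
P^1 =
  A: [1/8, 1/8, 3/4]
  B: [5/8, 1/4, 1/8]
  C: [1/2, 1/4, 1/4]
P^2 =
  A: [15/32, 15/64, 19/64]
  B: [19/64, 11/64, 17/32]
  C: [11/32, 3/16, 15/32]

(P^2)[A -> A] = 15/32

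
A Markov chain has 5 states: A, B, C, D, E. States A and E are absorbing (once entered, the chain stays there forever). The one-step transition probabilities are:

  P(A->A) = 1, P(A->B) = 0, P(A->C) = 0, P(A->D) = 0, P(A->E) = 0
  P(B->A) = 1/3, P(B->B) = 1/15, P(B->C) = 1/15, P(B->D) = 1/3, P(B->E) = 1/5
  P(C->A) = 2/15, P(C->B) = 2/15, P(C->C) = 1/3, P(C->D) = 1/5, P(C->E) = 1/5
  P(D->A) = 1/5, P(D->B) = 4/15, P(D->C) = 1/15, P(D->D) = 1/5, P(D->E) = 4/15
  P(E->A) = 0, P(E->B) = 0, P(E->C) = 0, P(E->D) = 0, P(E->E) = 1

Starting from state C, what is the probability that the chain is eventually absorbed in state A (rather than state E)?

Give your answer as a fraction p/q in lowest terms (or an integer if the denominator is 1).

Let a_i = P(absorbed in A | start in state i).
Boundary conditions: a_A = 1, a_E = 0.
For each transient state i, a_i = sum_j P(i->j) * a_j:
  a_B = 1/3*a_A + 1/15*a_B + 1/15*a_C + 1/3*a_D + 1/5*a_E
  a_C = 2/15*a_A + 2/15*a_B + 1/3*a_C + 1/5*a_D + 1/5*a_E
  a_D = 1/5*a_A + 4/15*a_B + 1/15*a_C + 1/5*a_D + 4/15*a_E

Substituting a_A = 1 and a_E = 0, rearrange to (I - Q) a = r where r[i] = P(i -> A):
  [14/15, -1/15, -1/3] . (a_B, a_C, a_D) = 1/3
  [-2/15, 2/3, -1/5] . (a_B, a_C, a_D) = 2/15
  [-4/15, -1/15, 4/5] . (a_B, a_C, a_D) = 1/5

Solving yields:
  a_B = 389/696
  a_C = 79/174
  a_D = 55/116

Starting state is C, so the absorption probability is a_C = 79/174.

Answer: 79/174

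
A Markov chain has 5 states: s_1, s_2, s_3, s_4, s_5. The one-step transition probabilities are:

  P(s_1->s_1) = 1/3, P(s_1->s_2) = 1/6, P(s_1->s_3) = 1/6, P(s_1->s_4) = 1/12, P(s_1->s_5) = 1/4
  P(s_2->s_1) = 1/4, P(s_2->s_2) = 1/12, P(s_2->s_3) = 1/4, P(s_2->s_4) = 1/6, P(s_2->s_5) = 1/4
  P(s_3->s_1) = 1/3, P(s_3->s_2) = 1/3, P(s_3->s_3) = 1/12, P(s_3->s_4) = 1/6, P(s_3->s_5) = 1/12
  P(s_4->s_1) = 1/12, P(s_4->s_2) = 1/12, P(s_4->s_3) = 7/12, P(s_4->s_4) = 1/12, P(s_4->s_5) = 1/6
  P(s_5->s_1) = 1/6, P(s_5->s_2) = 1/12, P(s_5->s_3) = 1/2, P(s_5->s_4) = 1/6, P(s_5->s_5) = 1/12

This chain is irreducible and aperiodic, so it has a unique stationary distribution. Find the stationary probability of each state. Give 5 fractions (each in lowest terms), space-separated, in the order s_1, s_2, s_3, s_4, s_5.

The stationary distribution satisfies pi = pi * P, i.e.:
  pi_s_1 = 1/3*pi_s_1 + 1/4*pi_s_2 + 1/3*pi_s_3 + 1/12*pi_s_4 + 1/6*pi_s_5
  pi_s_2 = 1/6*pi_s_1 + 1/12*pi_s_2 + 1/3*pi_s_3 + 1/12*pi_s_4 + 1/12*pi_s_5
  pi_s_3 = 1/6*pi_s_1 + 1/4*pi_s_2 + 1/12*pi_s_3 + 7/12*pi_s_4 + 1/2*pi_s_5
  pi_s_4 = 1/12*pi_s_1 + 1/6*pi_s_2 + 1/6*pi_s_3 + 1/12*pi_s_4 + 1/6*pi_s_5
  pi_s_5 = 1/4*pi_s_1 + 1/4*pi_s_2 + 1/12*pi_s_3 + 1/6*pi_s_4 + 1/12*pi_s_5
with normalization: pi_s_1 + pi_s_2 + pi_s_3 + pi_s_4 + pi_s_5 = 1.

Using the first 4 balance equations plus normalization, the linear system A*pi = b is:
  [-2/3, 1/4, 1/3, 1/12, 1/6] . pi = 0
  [1/6, -11/12, 1/3, 1/12, 1/12] . pi = 0
  [1/6, 1/4, -11/12, 7/12, 1/2] . pi = 0
  [1/12, 1/6, 1/6, -11/12, 1/6] . pi = 0
  [1, 1, 1, 1, 1] . pi = 1

Solving yields:
  pi_s_1 = 1483/5753
  pi_s_2 = 991/5753
  pi_s_3 = 1552/5753
  pi_s_4 = 771/5753
  pi_s_5 = 956/5753

Verification (pi * P):
  1483/5753*1/3 + 991/5753*1/4 + 1552/5753*1/3 + 771/5753*1/12 + 956/5753*1/6 = 1483/5753 = pi_s_1  (ok)
  1483/5753*1/6 + 991/5753*1/12 + 1552/5753*1/3 + 771/5753*1/12 + 956/5753*1/12 = 991/5753 = pi_s_2  (ok)
  1483/5753*1/6 + 991/5753*1/4 + 1552/5753*1/12 + 771/5753*7/12 + 956/5753*1/2 = 1552/5753 = pi_s_3  (ok)
  1483/5753*1/12 + 991/5753*1/6 + 1552/5753*1/6 + 771/5753*1/12 + 956/5753*1/6 = 771/5753 = pi_s_4  (ok)
  1483/5753*1/4 + 991/5753*1/4 + 1552/5753*1/12 + 771/5753*1/6 + 956/5753*1/12 = 956/5753 = pi_s_5  (ok)

Answer: 1483/5753 991/5753 1552/5753 771/5753 956/5753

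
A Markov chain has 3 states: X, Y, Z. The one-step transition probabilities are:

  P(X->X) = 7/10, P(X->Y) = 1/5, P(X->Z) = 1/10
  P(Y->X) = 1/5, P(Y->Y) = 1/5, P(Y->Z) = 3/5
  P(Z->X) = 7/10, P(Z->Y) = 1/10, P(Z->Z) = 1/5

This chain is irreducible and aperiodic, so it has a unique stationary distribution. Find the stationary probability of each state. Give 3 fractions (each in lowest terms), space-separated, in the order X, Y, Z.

Answer: 58/95 17/95 4/19

Derivation:
The stationary distribution satisfies pi = pi * P, i.e.:
  pi_X = 7/10*pi_X + 1/5*pi_Y + 7/10*pi_Z
  pi_Y = 1/5*pi_X + 1/5*pi_Y + 1/10*pi_Z
  pi_Z = 1/10*pi_X + 3/5*pi_Y + 1/5*pi_Z
with normalization: pi_X + pi_Y + pi_Z = 1.

Using the first 2 balance equations plus normalization, the linear system A*pi = b is:
  [-3/10, 1/5, 7/10] . pi = 0
  [1/5, -4/5, 1/10] . pi = 0
  [1, 1, 1] . pi = 1

Solving yields:
  pi_X = 58/95
  pi_Y = 17/95
  pi_Z = 4/19

Verification (pi * P):
  58/95*7/10 + 17/95*1/5 + 4/19*7/10 = 58/95 = pi_X  (ok)
  58/95*1/5 + 17/95*1/5 + 4/19*1/10 = 17/95 = pi_Y  (ok)
  58/95*1/10 + 17/95*3/5 + 4/19*1/5 = 4/19 = pi_Z  (ok)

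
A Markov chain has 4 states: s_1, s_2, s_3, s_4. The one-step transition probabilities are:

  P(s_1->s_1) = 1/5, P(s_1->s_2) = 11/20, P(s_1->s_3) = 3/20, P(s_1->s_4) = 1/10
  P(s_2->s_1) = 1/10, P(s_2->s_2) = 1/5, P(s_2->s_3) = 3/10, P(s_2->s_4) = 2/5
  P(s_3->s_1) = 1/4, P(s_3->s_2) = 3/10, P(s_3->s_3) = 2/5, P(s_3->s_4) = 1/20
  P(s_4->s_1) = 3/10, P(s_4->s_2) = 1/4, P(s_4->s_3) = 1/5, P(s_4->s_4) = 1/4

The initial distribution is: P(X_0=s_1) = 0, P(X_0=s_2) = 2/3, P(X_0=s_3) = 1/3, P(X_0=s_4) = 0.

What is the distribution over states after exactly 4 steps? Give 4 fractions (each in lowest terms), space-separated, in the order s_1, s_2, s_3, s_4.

Answer: 3041/15000 148369/480000 132701/480000 50809/240000

Derivation:
Propagating the distribution step by step (d_{t+1} = d_t * P):
d_0 = (s_1=0, s_2=2/3, s_3=1/3, s_4=0)
  d_1[s_1] = 0*1/5 + 2/3*1/10 + 1/3*1/4 + 0*3/10 = 3/20
  d_1[s_2] = 0*11/20 + 2/3*1/5 + 1/3*3/10 + 0*1/4 = 7/30
  d_1[s_3] = 0*3/20 + 2/3*3/10 + 1/3*2/5 + 0*1/5 = 1/3
  d_1[s_4] = 0*1/10 + 2/3*2/5 + 1/3*1/20 + 0*1/4 = 17/60
d_1 = (s_1=3/20, s_2=7/30, s_3=1/3, s_4=17/60)
  d_2[s_1] = 3/20*1/5 + 7/30*1/10 + 1/3*1/4 + 17/60*3/10 = 133/600
  d_2[s_2] = 3/20*11/20 + 7/30*1/5 + 1/3*3/10 + 17/60*1/4 = 3/10
  d_2[s_3] = 3/20*3/20 + 7/30*3/10 + 1/3*2/5 + 17/60*1/5 = 113/400
  d_2[s_4] = 3/20*1/10 + 7/30*2/5 + 1/3*1/20 + 17/60*1/4 = 47/240
d_2 = (s_1=133/600, s_2=3/10, s_3=113/400, s_4=47/240)
  d_3[s_1] = 133/600*1/5 + 3/10*1/10 + 113/400*1/4 + 47/240*3/10 = 4889/24000
  d_3[s_2] = 133/600*11/20 + 3/10*1/5 + 113/400*3/10 + 47/240*1/4 = 101/320
  d_3[s_3] = 133/600*3/20 + 3/10*3/10 + 113/400*2/5 + 47/240*1/5 = 661/2400
  d_3[s_4] = 133/600*1/10 + 3/10*2/5 + 113/400*1/20 + 47/240*1/4 = 821/4000
d_3 = (s_1=4889/24000, s_2=101/320, s_3=661/2400, s_4=821/4000)
  d_4[s_1] = 4889/24000*1/5 + 101/320*1/10 + 661/2400*1/4 + 821/4000*3/10 = 3041/15000
  d_4[s_2] = 4889/24000*11/20 + 101/320*1/5 + 661/2400*3/10 + 821/4000*1/4 = 148369/480000
  d_4[s_3] = 4889/24000*3/20 + 101/320*3/10 + 661/2400*2/5 + 821/4000*1/5 = 132701/480000
  d_4[s_4] = 4889/24000*1/10 + 101/320*2/5 + 661/2400*1/20 + 821/4000*1/4 = 50809/240000
d_4 = (s_1=3041/15000, s_2=148369/480000, s_3=132701/480000, s_4=50809/240000)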